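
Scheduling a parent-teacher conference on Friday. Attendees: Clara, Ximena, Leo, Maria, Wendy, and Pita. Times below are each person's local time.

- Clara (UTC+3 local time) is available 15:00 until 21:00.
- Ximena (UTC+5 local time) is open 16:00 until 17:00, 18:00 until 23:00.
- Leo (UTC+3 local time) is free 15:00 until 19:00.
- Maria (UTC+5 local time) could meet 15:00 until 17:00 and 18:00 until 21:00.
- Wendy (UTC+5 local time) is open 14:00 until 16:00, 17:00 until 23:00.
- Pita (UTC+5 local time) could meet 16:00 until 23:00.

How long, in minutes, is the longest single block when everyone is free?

Clara in UTC: 12:00-18:00 (subtract 3h to convert from UTC+3).
Ximena in UTC: 11:00-12:00, 13:00-18:00 (subtract 5h to convert from UTC+5).
Leo in UTC: 12:00-16:00 (subtract 3h to convert from UTC+3).
Maria in UTC: 10:00-12:00, 13:00-16:00 (subtract 5h to convert from UTC+5).
Wendy in UTC: 09:00-11:00, 12:00-18:00 (subtract 5h to convert from UTC+5).
Pita in UTC: 11:00-18:00 (subtract 5h to convert from UTC+5).
Clara ∩ Ximena: 13:00-18:00.
Clara ∩ Ximena ∩ Leo: 13:00-16:00.
Clara ∩ Ximena ∩ Leo ∩ Maria: 13:00-16:00.
Clara ∩ Ximena ∩ Leo ∩ Maria ∩ Wendy: 13:00-16:00.
Clara ∩ Ximena ∩ Leo ∩ Maria ∩ Wendy ∩ Pita: 13:00-16:00.
The longest is 13:00-16:00 at 180 minutes.

180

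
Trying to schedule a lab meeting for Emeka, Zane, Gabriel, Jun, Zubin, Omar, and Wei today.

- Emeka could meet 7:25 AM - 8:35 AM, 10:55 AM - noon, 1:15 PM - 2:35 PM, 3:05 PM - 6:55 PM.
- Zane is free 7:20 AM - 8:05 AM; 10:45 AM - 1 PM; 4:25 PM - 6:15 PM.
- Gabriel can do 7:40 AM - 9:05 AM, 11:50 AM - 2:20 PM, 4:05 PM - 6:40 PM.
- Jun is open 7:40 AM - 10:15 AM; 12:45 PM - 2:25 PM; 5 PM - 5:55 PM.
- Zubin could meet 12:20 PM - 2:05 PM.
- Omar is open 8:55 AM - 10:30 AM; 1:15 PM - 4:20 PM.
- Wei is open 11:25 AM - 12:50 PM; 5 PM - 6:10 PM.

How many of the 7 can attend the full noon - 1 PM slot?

2

Zane and Gabriel can make the full 12:00-13:00 slot — that's 2.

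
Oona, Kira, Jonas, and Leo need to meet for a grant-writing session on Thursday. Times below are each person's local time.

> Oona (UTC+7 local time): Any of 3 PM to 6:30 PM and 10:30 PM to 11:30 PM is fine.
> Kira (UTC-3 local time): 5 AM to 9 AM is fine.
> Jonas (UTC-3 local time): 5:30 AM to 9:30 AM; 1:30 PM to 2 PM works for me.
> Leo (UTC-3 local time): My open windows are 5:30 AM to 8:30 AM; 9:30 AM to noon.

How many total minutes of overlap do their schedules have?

180

Oona in UTC: 08:00-11:30, 15:30-16:30 (subtract 7h to convert from UTC+7).
Kira in UTC: 08:00-12:00 (add 3h to convert from UTC-3).
Jonas in UTC: 08:30-12:30, 16:30-17:00 (add 3h to convert from UTC-3).
Leo in UTC: 08:30-11:30, 12:30-15:00 (add 3h to convert from UTC-3).
Oona ∩ Kira: 08:00-11:30.
Oona ∩ Kira ∩ Jonas: 08:30-11:30.
Oona ∩ Kira ∩ Jonas ∩ Leo: 08:30-11:30.
That's a single block of 180 minutes.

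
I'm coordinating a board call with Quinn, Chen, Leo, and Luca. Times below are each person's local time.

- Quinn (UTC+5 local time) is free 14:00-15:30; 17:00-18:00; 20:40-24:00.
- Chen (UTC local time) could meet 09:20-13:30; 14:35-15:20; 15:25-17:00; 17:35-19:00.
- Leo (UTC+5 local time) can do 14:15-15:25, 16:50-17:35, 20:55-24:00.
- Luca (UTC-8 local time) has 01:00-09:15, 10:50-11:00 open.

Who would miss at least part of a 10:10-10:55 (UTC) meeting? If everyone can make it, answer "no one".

Leo, Quinn

Quinn in UTC: 09:00-10:30, 12:00-13:00, 15:40-19:00 (subtract 5h to convert from UTC+5).
Chen in UTC: 09:20-13:30, 14:35-15:20, 15:25-17:00, 17:35-19:00.
Leo in UTC: 09:15-10:25, 11:50-12:35, 15:55-19:00 (subtract 5h to convert from UTC+5).
Luca in UTC: 09:00-17:15, 18:50-19:00 (add 8h to convert from UTC-8).
Quinn: not fully free for 10:10-10:55. Chen: free for 10:10-10:55. Leo: not fully free for 10:10-10:55. Luca: free for 10:10-10:55.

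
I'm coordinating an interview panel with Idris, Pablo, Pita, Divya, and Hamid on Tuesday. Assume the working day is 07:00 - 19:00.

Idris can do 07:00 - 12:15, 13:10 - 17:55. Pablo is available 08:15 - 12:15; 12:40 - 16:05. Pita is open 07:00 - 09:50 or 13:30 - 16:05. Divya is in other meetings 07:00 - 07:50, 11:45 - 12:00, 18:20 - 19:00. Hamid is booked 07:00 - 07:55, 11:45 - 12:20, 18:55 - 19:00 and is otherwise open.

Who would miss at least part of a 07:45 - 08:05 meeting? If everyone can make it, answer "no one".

Divya, Hamid, Pablo

Idris free: 07:00-12:15, 13:10-17:55.
Pablo free: 08:15-12:15, 12:40-16:05.
Pita free: 07:00-09:50, 13:30-16:05.
Divya free: 07:50-11:45, 12:00-18:20 (invert busy blocks within the working day).
Hamid free: 07:55-11:45, 12:20-18:55 (invert busy blocks within the working day).
Idris: free for 07:45-08:05. Pablo: not fully free for 07:45-08:05. Pita: free for 07:45-08:05. Divya: not fully free for 07:45-08:05. Hamid: not fully free for 07:45-08:05.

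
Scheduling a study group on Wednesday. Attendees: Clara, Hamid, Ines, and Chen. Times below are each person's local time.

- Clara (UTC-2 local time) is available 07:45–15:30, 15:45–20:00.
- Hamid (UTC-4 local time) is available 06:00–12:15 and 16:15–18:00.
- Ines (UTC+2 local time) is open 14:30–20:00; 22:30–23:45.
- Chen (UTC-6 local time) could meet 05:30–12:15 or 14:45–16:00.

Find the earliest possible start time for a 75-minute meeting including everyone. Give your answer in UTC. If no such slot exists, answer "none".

Clara in UTC: 09:45-17:30, 17:45-22:00 (add 2h to convert from UTC-2).
Hamid in UTC: 10:00-16:15, 20:15-22:00 (add 4h to convert from UTC-4).
Ines in UTC: 12:30-18:00, 20:30-21:45 (subtract 2h to convert from UTC+2).
Chen in UTC: 11:30-18:15, 20:45-22:00 (add 6h to convert from UTC-6).
Clara ∩ Hamid: 10:00-16:15, 20:15-22:00.
Clara ∩ Hamid ∩ Ines: 12:30-16:15, 20:30-21:45.
Clara ∩ Hamid ∩ Ines ∩ Chen: 12:30-16:15, 20:45-21:45.
Those are the intersection windows.
The first common window of at least 75 minutes is 12:30-16:15, so the earliest start is 12:30.

12:30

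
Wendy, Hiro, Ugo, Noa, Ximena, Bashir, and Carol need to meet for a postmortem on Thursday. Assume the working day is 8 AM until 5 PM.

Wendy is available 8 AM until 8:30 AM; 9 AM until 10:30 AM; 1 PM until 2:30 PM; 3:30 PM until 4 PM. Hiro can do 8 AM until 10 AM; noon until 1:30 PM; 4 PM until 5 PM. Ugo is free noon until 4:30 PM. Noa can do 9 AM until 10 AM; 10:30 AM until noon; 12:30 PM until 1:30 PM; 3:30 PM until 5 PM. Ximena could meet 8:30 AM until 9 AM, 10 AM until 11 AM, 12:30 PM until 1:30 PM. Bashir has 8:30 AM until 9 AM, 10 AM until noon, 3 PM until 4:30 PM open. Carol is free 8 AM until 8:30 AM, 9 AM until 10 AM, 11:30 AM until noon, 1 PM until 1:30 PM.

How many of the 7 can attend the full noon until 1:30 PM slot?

Hiro and Ugo can make the full 12:00-13:30 slot — that's 2.

2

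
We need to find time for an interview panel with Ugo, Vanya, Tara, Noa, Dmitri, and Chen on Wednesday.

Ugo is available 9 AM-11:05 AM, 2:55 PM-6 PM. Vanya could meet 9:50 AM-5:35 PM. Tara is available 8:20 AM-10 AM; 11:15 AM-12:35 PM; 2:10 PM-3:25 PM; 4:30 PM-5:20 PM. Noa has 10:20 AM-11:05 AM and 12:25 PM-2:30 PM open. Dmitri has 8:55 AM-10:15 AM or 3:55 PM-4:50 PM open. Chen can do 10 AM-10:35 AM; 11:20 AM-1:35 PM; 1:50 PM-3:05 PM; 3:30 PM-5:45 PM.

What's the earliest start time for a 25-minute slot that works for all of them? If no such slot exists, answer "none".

Ugo ∩ Vanya: 09:50-11:05, 14:55-17:35.
Ugo ∩ Vanya ∩ Tara: 09:50-10:00, 14:55-15:25, 16:30-17:20.
Ugo ∩ Vanya ∩ Tara ∩ Noa: ∅.
Ugo ∩ Vanya ∩ Tara ∩ Noa ∩ Dmitri: ∅.
Ugo ∩ Vanya ∩ Tara ∩ Noa ∩ Dmitri ∩ Chen: ∅.
There is no time when everyone is free.
No common window is at least 25 minutes long.

none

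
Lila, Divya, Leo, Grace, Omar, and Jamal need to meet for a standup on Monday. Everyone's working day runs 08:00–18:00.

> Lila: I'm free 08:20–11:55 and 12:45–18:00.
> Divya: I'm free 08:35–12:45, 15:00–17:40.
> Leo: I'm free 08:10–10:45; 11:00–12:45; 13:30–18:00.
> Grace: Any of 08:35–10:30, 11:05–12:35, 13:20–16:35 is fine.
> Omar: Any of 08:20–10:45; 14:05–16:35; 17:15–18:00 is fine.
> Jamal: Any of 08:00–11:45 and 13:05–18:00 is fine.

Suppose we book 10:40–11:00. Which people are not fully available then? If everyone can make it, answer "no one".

Grace, Leo, Omar

Lila: free for 10:40-11:00. Divya: free for 10:40-11:00. Leo: not fully free for 10:40-11:00. Grace: not fully free for 10:40-11:00. Omar: not fully free for 10:40-11:00. Jamal: free for 10:40-11:00.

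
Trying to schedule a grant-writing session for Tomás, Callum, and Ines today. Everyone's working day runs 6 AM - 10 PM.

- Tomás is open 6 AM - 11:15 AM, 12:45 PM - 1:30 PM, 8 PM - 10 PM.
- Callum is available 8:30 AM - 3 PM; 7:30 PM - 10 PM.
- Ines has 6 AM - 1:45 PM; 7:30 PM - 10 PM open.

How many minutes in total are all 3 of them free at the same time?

Tomás ∩ Callum: 08:30-11:15, 12:45-13:30, 20:00-22:00.
Tomás ∩ Callum ∩ Ines: 08:30-11:15, 12:45-13:30, 20:00-22:00.
Those are the intersection windows.
Summing the common windows: 165 + 45 + 120 = 330 minutes.

330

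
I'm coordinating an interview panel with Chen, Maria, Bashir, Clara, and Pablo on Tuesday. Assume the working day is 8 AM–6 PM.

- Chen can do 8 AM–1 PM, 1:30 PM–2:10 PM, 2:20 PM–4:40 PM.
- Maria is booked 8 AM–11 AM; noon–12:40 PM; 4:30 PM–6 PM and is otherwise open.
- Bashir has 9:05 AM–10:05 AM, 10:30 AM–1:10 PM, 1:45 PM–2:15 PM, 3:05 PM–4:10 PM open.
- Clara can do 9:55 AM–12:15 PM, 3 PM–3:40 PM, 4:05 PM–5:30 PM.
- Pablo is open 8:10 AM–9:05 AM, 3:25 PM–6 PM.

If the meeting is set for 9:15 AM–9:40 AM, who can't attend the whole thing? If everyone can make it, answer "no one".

Clara, Maria, Pablo

Chen free: 08:00-13:00, 13:30-14:10, 14:20-16:40.
Maria free: 11:00-12:00, 12:40-16:30 (invert busy blocks within the working day).
Bashir free: 09:05-10:05, 10:30-13:10, 13:45-14:15, 15:05-16:10.
Clara free: 09:55-12:15, 15:00-15:40, 16:05-17:30.
Pablo free: 08:10-09:05, 15:25-18:00.
Chen: free for 09:15-09:40. Maria: not fully free for 09:15-09:40. Bashir: free for 09:15-09:40. Clara: not fully free for 09:15-09:40. Pablo: not fully free for 09:15-09:40.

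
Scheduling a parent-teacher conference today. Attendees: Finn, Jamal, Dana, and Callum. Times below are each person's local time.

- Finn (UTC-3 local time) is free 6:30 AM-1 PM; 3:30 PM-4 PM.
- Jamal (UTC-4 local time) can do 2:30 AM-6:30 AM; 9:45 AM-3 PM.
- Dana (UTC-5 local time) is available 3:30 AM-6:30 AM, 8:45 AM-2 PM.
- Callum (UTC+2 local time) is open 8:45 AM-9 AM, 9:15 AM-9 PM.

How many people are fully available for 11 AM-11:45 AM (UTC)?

Finn in UTC: 09:30-16:00, 18:30-19:00 (add 3h to convert from UTC-3).
Jamal in UTC: 06:30-10:30, 13:45-19:00 (add 4h to convert from UTC-4).
Dana in UTC: 08:30-11:30, 13:45-19:00 (add 5h to convert from UTC-5).
Callum in UTC: 06:45-07:00, 07:15-19:00 (subtract 2h to convert from UTC+2).
Finn and Callum can make the full 11:00-11:45 slot — that's 2.

2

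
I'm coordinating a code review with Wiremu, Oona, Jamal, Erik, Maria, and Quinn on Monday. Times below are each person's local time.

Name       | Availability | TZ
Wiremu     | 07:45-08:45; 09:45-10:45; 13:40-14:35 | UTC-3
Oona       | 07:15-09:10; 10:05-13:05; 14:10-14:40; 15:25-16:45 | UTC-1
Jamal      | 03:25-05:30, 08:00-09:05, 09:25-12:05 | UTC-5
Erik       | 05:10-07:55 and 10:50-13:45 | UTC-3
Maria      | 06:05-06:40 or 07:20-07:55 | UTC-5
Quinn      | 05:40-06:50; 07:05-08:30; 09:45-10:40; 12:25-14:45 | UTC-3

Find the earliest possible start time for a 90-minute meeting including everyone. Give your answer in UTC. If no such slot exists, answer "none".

none

Wiremu in UTC: 10:45-11:45, 12:45-13:45, 16:40-17:35 (add 3h to convert from UTC-3).
Oona in UTC: 08:15-10:10, 11:05-14:05, 15:10-15:40, 16:25-17:45 (add 1h to convert from UTC-1).
Jamal in UTC: 08:25-10:30, 13:00-14:05, 14:25-17:05 (add 5h to convert from UTC-5).
Erik in UTC: 08:10-10:55, 13:50-16:45 (add 3h to convert from UTC-3).
Maria in UTC: 11:05-11:40, 12:20-12:55 (add 5h to convert from UTC-5).
Quinn in UTC: 08:40-09:50, 10:05-11:30, 12:45-13:40, 15:25-17:45 (add 3h to convert from UTC-3).
Wiremu ∩ Oona: 11:05-11:45, 12:45-13:45, 16:40-17:35.
Wiremu ∩ Oona ∩ Jamal: 13:00-13:45, 16:40-17:05.
Wiremu ∩ Oona ∩ Jamal ∩ Erik: 16:40-16:45.
Wiremu ∩ Oona ∩ Jamal ∩ Erik ∩ Maria: ∅.
Wiremu ∩ Oona ∩ Jamal ∩ Erik ∩ Maria ∩ Quinn: ∅.
There is no time when everyone is free.
No common window is at least 90 minutes long.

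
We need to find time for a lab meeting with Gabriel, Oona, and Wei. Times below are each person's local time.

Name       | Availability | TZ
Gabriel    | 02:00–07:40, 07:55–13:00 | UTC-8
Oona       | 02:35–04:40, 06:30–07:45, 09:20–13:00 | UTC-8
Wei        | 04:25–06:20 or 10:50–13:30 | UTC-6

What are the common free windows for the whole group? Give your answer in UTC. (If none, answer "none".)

Gabriel in UTC: 10:00-15:40, 15:55-21:00 (add 8h to convert from UTC-8).
Oona in UTC: 10:35-12:40, 14:30-15:45, 17:20-21:00 (add 8h to convert from UTC-8).
Wei in UTC: 10:25-12:20, 16:50-19:30 (add 6h to convert from UTC-6).
Gabriel ∩ Oona: 10:35-12:40, 14:30-15:40, 17:20-21:00.
Gabriel ∩ Oona ∩ Wei: 10:35-12:20, 17:20-19:30.

10:35-12:20, 17:20-19:30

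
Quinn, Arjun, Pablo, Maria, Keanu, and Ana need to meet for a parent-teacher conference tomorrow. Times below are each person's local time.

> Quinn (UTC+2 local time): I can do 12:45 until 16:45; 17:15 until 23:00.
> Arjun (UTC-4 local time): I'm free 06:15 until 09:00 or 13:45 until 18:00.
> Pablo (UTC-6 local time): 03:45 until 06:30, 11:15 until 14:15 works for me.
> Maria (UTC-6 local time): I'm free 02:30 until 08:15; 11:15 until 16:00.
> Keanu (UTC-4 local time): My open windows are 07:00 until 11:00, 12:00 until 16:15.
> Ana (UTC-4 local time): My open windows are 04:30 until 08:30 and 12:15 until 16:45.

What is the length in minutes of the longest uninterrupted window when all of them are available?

150

Quinn in UTC: 10:45-14:45, 15:15-21:00 (subtract 2h to convert from UTC+2).
Arjun in UTC: 10:15-13:00, 17:45-22:00 (add 4h to convert from UTC-4).
Pablo in UTC: 09:45-12:30, 17:15-20:15 (add 6h to convert from UTC-6).
Maria in UTC: 08:30-14:15, 17:15-22:00 (add 6h to convert from UTC-6).
Keanu in UTC: 11:00-15:00, 16:00-20:15 (add 4h to convert from UTC-4).
Ana in UTC: 08:30-12:30, 16:15-20:45 (add 4h to convert from UTC-4).
Quinn ∩ Arjun: 10:45-13:00, 17:45-21:00.
Quinn ∩ Arjun ∩ Pablo: 10:45-12:30, 17:45-20:15.
Quinn ∩ Arjun ∩ Pablo ∩ Maria: 10:45-12:30, 17:45-20:15.
Quinn ∩ Arjun ∩ Pablo ∩ Maria ∩ Keanu: 11:00-12:30, 17:45-20:15.
Quinn ∩ Arjun ∩ Pablo ∩ Maria ∩ Keanu ∩ Ana: 11:00-12:30, 17:45-20:15.
The longest is 17:45-20:15 at 150 minutes.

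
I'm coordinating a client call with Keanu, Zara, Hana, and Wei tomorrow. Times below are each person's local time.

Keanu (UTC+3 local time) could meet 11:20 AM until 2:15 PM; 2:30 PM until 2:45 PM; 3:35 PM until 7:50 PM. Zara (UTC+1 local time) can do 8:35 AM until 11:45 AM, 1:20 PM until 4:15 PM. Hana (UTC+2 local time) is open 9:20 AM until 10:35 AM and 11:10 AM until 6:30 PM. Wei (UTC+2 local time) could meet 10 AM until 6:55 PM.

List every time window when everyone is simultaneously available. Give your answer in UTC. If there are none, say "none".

Keanu in UTC: 08:20-11:15, 11:30-11:45, 12:35-16:50 (subtract 3h to convert from UTC+3).
Zara in UTC: 07:35-10:45, 12:20-15:15 (subtract 1h to convert from UTC+1).
Hana in UTC: 07:20-08:35, 09:10-16:30 (subtract 2h to convert from UTC+2).
Wei in UTC: 08:00-16:55 (subtract 2h to convert from UTC+2).
Keanu ∩ Zara: 08:20-10:45, 12:35-15:15.
Keanu ∩ Zara ∩ Hana: 08:20-08:35, 09:10-10:45, 12:35-15:15.
Keanu ∩ Zara ∩ Hana ∩ Wei: 08:20-08:35, 09:10-10:45, 12:35-15:15.
So the common availability across everyone is 08:20-08:35, 09:10-10:45, 12:35-15:15.

08:20-08:35, 09:10-10:45, 12:35-15:15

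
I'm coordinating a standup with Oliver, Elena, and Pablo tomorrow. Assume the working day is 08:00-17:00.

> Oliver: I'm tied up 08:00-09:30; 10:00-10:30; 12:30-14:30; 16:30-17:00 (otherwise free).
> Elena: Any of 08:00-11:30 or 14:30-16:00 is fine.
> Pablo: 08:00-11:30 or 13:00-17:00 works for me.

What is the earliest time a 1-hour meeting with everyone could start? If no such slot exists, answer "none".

10:30

Oliver free: 09:30-10:00, 10:30-12:30, 14:30-16:30 (invert busy blocks within the working day).
Elena free: 08:00-11:30, 14:30-16:00.
Pablo free: 08:00-11:30, 13:00-17:00.
Oliver ∩ Elena: 09:30-10:00, 10:30-11:30, 14:30-16:00.
Oliver ∩ Elena ∩ Pablo: 09:30-10:00, 10:30-11:30, 14:30-16:00.
The first common window of at least 60 minutes is 10:30-11:30, so the earliest start is 10:30.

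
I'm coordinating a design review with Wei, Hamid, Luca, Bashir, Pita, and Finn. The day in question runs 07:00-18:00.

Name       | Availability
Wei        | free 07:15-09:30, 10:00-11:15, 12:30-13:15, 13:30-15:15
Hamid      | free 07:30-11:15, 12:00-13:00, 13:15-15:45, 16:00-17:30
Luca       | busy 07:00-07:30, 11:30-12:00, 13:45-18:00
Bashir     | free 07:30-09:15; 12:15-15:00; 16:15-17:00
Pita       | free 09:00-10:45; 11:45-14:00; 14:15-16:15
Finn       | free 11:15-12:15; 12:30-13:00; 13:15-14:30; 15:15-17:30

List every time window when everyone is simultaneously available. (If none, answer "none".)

12:30-13:00, 13:30-13:45

Wei free: 07:15-09:30, 10:00-11:15, 12:30-13:15, 13:30-15:15.
Hamid free: 07:30-11:15, 12:00-13:00, 13:15-15:45, 16:00-17:30.
Luca free: 07:30-11:30, 12:00-13:45 (invert busy blocks within the working day).
Bashir free: 07:30-09:15, 12:15-15:00, 16:15-17:00.
Pita free: 09:00-10:45, 11:45-14:00, 14:15-16:15.
Finn free: 11:15-12:15, 12:30-13:00, 13:15-14:30, 15:15-17:30.
Wei ∩ Hamid: 07:30-09:30, 10:00-11:15, 12:30-13:00, 13:30-15:15.
Wei ∩ Hamid ∩ Luca: 07:30-09:30, 10:00-11:15, 12:30-13:00, 13:30-13:45.
Wei ∩ Hamid ∩ Luca ∩ Bashir: 07:30-09:15, 12:30-13:00, 13:30-13:45.
Wei ∩ Hamid ∩ Luca ∩ Bashir ∩ Pita: 09:00-09:15, 12:30-13:00, 13:30-13:45.
Wei ∩ Hamid ∩ Luca ∩ Bashir ∩ Pita ∩ Finn: 12:30-13:00, 13:30-13:45.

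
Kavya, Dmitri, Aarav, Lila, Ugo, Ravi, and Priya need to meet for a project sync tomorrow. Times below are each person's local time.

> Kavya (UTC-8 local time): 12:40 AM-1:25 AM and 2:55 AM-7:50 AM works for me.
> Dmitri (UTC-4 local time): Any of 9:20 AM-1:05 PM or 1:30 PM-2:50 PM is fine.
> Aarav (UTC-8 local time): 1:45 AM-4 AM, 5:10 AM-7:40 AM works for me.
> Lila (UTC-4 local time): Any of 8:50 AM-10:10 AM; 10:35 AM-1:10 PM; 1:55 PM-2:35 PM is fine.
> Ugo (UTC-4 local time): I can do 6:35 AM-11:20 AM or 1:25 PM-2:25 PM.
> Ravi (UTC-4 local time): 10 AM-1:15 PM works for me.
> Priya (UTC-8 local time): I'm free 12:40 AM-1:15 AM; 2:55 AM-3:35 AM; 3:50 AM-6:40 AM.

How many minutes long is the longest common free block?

Kavya in UTC: 08:40-09:25, 10:55-15:50 (add 8h to convert from UTC-8).
Dmitri in UTC: 13:20-17:05, 17:30-18:50 (add 4h to convert from UTC-4).
Aarav in UTC: 09:45-12:00, 13:10-15:40 (add 8h to convert from UTC-8).
Lila in UTC: 12:50-14:10, 14:35-17:10, 17:55-18:35 (add 4h to convert from UTC-4).
Ugo in UTC: 10:35-15:20, 17:25-18:25 (add 4h to convert from UTC-4).
Ravi in UTC: 14:00-17:15 (add 4h to convert from UTC-4).
Priya in UTC: 08:40-09:15, 10:55-11:35, 11:50-14:40 (add 8h to convert from UTC-8).
Kavya ∩ Dmitri: 13:20-15:50.
Kavya ∩ Dmitri ∩ Aarav: 13:20-15:40.
Kavya ∩ Dmitri ∩ Aarav ∩ Lila: 13:20-14:10, 14:35-15:40.
Kavya ∩ Dmitri ∩ Aarav ∩ Lila ∩ Ugo: 13:20-14:10, 14:35-15:20.
Kavya ∩ Dmitri ∩ Aarav ∩ Lila ∩ Ugo ∩ Ravi: 14:00-14:10, 14:35-15:20.
Kavya ∩ Dmitri ∩ Aarav ∩ Lila ∩ Ugo ∩ Ravi ∩ Priya: 14:00-14:10, 14:35-14:40.
So the common availability across everyone is 14:00-14:10, 14:35-14:40.
The longest is 14:00-14:10 at 10 minutes.

10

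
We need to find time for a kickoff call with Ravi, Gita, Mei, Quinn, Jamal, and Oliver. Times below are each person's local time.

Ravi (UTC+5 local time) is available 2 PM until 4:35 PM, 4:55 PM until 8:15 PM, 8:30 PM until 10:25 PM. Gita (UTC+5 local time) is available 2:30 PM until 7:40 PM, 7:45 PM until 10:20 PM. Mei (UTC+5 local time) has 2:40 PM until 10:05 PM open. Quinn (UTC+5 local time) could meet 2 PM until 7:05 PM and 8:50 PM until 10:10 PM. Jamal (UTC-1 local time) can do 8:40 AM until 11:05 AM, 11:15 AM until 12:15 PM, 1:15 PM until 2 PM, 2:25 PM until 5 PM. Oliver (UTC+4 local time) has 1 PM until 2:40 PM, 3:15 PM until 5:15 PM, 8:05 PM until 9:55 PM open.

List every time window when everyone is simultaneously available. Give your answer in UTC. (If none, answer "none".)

09:40-10:40, 11:15-11:35, 11:55-12:05, 12:15-13:15, 16:05-17:05

Ravi in UTC: 09:00-11:35, 11:55-15:15, 15:30-17:25 (subtract 5h to convert from UTC+5).
Gita in UTC: 09:30-14:40, 14:45-17:20 (subtract 5h to convert from UTC+5).
Mei in UTC: 09:40-17:05 (subtract 5h to convert from UTC+5).
Quinn in UTC: 09:00-14:05, 15:50-17:10 (subtract 5h to convert from UTC+5).
Jamal in UTC: 09:40-12:05, 12:15-13:15, 14:15-15:00, 15:25-18:00 (add 1h to convert from UTC-1).
Oliver in UTC: 09:00-10:40, 11:15-13:15, 16:05-17:55 (subtract 4h to convert from UTC+4).
Ravi ∩ Gita: 09:30-11:35, 11:55-14:40, 14:45-15:15, 15:30-17:20.
Ravi ∩ Gita ∩ Mei: 09:40-11:35, 11:55-14:40, 14:45-15:15, 15:30-17:05.
Ravi ∩ Gita ∩ Mei ∩ Quinn: 09:40-11:35, 11:55-14:05, 15:50-17:05.
Ravi ∩ Gita ∩ Mei ∩ Quinn ∩ Jamal: 09:40-11:35, 11:55-12:05, 12:15-13:15, 15:50-17:05.
Ravi ∩ Gita ∩ Mei ∩ Quinn ∩ Jamal ∩ Oliver: 09:40-10:40, 11:15-11:35, 11:55-12:05, 12:15-13:15, 16:05-17:05.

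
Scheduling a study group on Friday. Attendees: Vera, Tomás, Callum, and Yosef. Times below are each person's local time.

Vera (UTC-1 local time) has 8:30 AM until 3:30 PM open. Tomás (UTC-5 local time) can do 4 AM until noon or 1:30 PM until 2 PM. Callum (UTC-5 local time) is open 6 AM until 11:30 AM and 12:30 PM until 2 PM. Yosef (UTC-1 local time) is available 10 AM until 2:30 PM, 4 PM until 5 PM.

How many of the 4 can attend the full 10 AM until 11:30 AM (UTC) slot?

Vera in UTC: 09:30-16:30 (add 1h to convert from UTC-1).
Tomás in UTC: 09:00-17:00, 18:30-19:00 (add 5h to convert from UTC-5).
Callum in UTC: 11:00-16:30, 17:30-19:00 (add 5h to convert from UTC-5).
Yosef in UTC: 11:00-15:30, 17:00-18:00 (add 1h to convert from UTC-1).
Vera and Tomás can make the full 10:00-11:30 slot — that's 2.

2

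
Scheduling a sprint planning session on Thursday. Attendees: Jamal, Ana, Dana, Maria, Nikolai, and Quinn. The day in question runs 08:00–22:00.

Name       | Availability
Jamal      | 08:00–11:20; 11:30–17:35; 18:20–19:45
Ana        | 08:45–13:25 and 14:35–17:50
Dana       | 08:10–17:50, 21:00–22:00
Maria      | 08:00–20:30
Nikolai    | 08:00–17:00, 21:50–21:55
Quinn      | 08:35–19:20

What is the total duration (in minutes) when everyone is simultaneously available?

Jamal ∩ Ana: 08:45-11:20, 11:30-13:25, 14:35-17:35.
Jamal ∩ Ana ∩ Dana: 08:45-11:20, 11:30-13:25, 14:35-17:35.
Jamal ∩ Ana ∩ Dana ∩ Maria: 08:45-11:20, 11:30-13:25, 14:35-17:35.
Jamal ∩ Ana ∩ Dana ∩ Maria ∩ Nikolai: 08:45-11:20, 11:30-13:25, 14:35-17:00.
Jamal ∩ Ana ∩ Dana ∩ Maria ∩ Nikolai ∩ Quinn: 08:45-11:20, 11:30-13:25, 14:35-17:00.
Those are the intersection windows.
Summing the common windows: 155 + 115 + 145 = 415 minutes.

415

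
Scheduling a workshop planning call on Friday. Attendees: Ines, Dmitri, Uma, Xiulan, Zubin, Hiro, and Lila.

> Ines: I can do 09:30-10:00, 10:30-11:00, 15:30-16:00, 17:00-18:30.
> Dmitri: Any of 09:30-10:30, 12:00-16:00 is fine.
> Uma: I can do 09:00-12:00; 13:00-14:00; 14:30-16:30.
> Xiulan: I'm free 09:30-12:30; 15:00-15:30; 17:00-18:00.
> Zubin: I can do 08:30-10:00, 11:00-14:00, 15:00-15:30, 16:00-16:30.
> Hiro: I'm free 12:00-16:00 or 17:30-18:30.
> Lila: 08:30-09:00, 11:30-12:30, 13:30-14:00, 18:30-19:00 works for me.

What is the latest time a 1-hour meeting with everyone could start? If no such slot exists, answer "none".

Ines ∩ Dmitri: 09:30-10:00, 15:30-16:00.
Ines ∩ Dmitri ∩ Uma: 09:30-10:00, 15:30-16:00.
Ines ∩ Dmitri ∩ Uma ∩ Xiulan: 09:30-10:00.
Ines ∩ Dmitri ∩ Uma ∩ Xiulan ∩ Zubin: 09:30-10:00.
Ines ∩ Dmitri ∩ Uma ∩ Xiulan ∩ Zubin ∩ Hiro: ∅.
Ines ∩ Dmitri ∩ Uma ∩ Xiulan ∩ Zubin ∩ Hiro ∩ Lila: ∅.
There is no time when everyone is free.
No common window is at least 60 minutes long.

none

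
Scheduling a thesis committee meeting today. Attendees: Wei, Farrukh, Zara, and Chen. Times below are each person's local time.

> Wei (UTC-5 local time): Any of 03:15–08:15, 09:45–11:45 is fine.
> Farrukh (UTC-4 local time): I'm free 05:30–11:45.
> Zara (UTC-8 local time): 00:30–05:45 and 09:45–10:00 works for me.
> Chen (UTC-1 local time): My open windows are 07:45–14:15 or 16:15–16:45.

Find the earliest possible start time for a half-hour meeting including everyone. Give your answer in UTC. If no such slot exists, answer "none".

09:30

Wei in UTC: 08:15-13:15, 14:45-16:45 (add 5h to convert from UTC-5).
Farrukh in UTC: 09:30-15:45 (add 4h to convert from UTC-4).
Zara in UTC: 08:30-13:45, 17:45-18:00 (add 8h to convert from UTC-8).
Chen in UTC: 08:45-15:15, 17:15-17:45 (add 1h to convert from UTC-1).
Wei ∩ Farrukh: 09:30-13:15, 14:45-15:45.
Wei ∩ Farrukh ∩ Zara: 09:30-13:15.
Wei ∩ Farrukh ∩ Zara ∩ Chen: 09:30-13:15.
The first common window of at least 30 minutes is 09:30-13:15, so the earliest start is 09:30.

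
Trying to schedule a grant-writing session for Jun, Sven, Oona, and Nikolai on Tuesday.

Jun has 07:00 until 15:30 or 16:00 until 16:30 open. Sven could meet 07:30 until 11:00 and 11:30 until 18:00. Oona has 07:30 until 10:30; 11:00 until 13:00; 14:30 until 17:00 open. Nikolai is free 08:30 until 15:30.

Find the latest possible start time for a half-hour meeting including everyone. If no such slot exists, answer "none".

15:00

Jun ∩ Sven: 07:30-11:00, 11:30-15:30, 16:00-16:30.
Jun ∩ Sven ∩ Oona: 07:30-10:30, 11:30-13:00, 14:30-15:30, 16:00-16:30.
Jun ∩ Sven ∩ Oona ∩ Nikolai: 08:30-10:30, 11:30-13:00, 14:30-15:30.
The last common window of at least 30 minutes is 14:30-15:30; a 30-minute meeting can start as late as 15:00 and still end by 15:30.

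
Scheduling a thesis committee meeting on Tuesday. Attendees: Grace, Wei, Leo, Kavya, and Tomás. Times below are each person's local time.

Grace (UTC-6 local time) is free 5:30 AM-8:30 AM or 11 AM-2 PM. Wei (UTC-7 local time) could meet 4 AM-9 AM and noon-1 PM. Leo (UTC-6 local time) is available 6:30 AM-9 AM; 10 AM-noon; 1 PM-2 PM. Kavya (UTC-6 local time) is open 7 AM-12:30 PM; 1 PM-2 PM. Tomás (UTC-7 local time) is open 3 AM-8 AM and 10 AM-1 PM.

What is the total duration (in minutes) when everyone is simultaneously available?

Grace in UTC: 11:30-14:30, 17:00-20:00 (add 6h to convert from UTC-6).
Wei in UTC: 11:00-16:00, 19:00-20:00 (add 7h to convert from UTC-7).
Leo in UTC: 12:30-15:00, 16:00-18:00, 19:00-20:00 (add 6h to convert from UTC-6).
Kavya in UTC: 13:00-18:30, 19:00-20:00 (add 6h to convert from UTC-6).
Tomás in UTC: 10:00-15:00, 17:00-20:00 (add 7h to convert from UTC-7).
Grace ∩ Wei: 11:30-14:30, 19:00-20:00.
Grace ∩ Wei ∩ Leo: 12:30-14:30, 19:00-20:00.
Grace ∩ Wei ∩ Leo ∩ Kavya: 13:00-14:30, 19:00-20:00.
Grace ∩ Wei ∩ Leo ∩ Kavya ∩ Tomás: 13:00-14:30, 19:00-20:00.
Summing the common windows: 90 + 60 = 150 minutes.

150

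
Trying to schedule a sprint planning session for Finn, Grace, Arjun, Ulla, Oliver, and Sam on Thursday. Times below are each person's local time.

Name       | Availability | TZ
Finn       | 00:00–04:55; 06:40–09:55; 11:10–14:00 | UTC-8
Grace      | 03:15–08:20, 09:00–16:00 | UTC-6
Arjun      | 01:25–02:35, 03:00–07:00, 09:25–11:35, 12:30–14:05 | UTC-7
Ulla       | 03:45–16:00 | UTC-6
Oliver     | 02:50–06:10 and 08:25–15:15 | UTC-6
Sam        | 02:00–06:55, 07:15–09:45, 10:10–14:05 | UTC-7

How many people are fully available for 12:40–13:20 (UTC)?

4

Finn in UTC: 08:00-12:55, 14:40-17:55, 19:10-22:00 (add 8h to convert from UTC-8).
Grace in UTC: 09:15-14:20, 15:00-22:00 (add 6h to convert from UTC-6).
Arjun in UTC: 08:25-09:35, 10:00-14:00, 16:25-18:35, 19:30-21:05 (add 7h to convert from UTC-7).
Ulla in UTC: 09:45-22:00 (add 6h to convert from UTC-6).
Oliver in UTC: 08:50-12:10, 14:25-21:15 (add 6h to convert from UTC-6).
Sam in UTC: 09:00-13:55, 14:15-16:45, 17:10-21:05 (add 7h to convert from UTC-7).
Grace, Arjun, Ulla, and Sam can make the full 12:40-13:20 slot — that's 4.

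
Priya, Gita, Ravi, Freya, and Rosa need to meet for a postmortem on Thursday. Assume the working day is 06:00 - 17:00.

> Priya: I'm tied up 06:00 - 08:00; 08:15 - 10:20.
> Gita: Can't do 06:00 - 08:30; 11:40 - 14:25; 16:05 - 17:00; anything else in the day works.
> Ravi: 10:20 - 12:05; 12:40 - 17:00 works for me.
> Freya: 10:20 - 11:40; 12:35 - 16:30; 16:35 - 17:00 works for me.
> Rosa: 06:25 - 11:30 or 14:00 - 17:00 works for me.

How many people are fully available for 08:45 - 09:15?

Priya free: 08:00-08:15, 10:20-17:00 (invert busy blocks within the working day).
Gita free: 08:30-11:40, 14:25-16:05 (invert busy blocks within the working day).
Ravi free: 10:20-12:05, 12:40-17:00.
Freya free: 10:20-11:40, 12:35-16:30, 16:35-17:00.
Rosa free: 06:25-11:30, 14:00-17:00.
Gita and Rosa can make the full 08:45-09:15 slot — that's 2.

2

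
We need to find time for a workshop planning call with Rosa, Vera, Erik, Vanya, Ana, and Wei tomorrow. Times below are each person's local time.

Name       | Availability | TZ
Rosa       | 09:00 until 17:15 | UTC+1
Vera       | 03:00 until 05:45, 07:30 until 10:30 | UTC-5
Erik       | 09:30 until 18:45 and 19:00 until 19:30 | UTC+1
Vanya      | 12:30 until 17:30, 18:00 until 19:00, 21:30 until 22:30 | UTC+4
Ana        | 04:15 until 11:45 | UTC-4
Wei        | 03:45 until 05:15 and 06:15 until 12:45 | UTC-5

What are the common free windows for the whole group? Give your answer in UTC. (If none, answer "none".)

Rosa in UTC: 08:00-16:15 (subtract 1h to convert from UTC+1).
Vera in UTC: 08:00-10:45, 12:30-15:30 (add 5h to convert from UTC-5).
Erik in UTC: 08:30-17:45, 18:00-18:30 (subtract 1h to convert from UTC+1).
Vanya in UTC: 08:30-13:30, 14:00-15:00, 17:30-18:30 (subtract 4h to convert from UTC+4).
Ana in UTC: 08:15-15:45 (add 4h to convert from UTC-4).
Wei in UTC: 08:45-10:15, 11:15-17:45 (add 5h to convert from UTC-5).
Rosa ∩ Vera: 08:00-10:45, 12:30-15:30.
Rosa ∩ Vera ∩ Erik: 08:30-10:45, 12:30-15:30.
Rosa ∩ Vera ∩ Erik ∩ Vanya: 08:30-10:45, 12:30-13:30, 14:00-15:00.
Rosa ∩ Vera ∩ Erik ∩ Vanya ∩ Ana: 08:30-10:45, 12:30-13:30, 14:00-15:00.
Rosa ∩ Vera ∩ Erik ∩ Vanya ∩ Ana ∩ Wei: 08:45-10:15, 12:30-13:30, 14:00-15:00.

08:45-10:15, 12:30-13:30, 14:00-15:00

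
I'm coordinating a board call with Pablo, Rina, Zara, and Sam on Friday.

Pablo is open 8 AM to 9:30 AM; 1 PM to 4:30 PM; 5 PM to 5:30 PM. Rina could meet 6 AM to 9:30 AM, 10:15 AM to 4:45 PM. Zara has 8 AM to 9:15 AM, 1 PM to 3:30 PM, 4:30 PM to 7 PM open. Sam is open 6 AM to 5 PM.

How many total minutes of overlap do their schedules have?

Pablo ∩ Rina: 08:00-09:30, 13:00-16:30.
Pablo ∩ Rina ∩ Zara: 08:00-09:15, 13:00-15:30.
Pablo ∩ Rina ∩ Zara ∩ Sam: 08:00-09:15, 13:00-15:30.
Summing the common windows: 75 + 150 = 225 minutes.

225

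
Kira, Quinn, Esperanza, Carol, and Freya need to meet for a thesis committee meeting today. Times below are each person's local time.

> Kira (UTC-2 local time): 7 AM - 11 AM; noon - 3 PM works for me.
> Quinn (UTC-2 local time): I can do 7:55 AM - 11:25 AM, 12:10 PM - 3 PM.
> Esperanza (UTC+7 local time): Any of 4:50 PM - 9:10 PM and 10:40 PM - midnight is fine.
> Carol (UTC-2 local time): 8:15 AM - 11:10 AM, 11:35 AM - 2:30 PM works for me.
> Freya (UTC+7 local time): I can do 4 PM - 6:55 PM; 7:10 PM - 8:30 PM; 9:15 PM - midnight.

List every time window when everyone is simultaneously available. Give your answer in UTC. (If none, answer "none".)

10:15-11:55, 12:10-13:00, 15:40-16:30

Kira in UTC: 09:00-13:00, 14:00-17:00 (add 2h to convert from UTC-2).
Quinn in UTC: 09:55-13:25, 14:10-17:00 (add 2h to convert from UTC-2).
Esperanza in UTC: 09:50-14:10, 15:40-17:00 (subtract 7h to convert from UTC+7).
Carol in UTC: 10:15-13:10, 13:35-16:30 (add 2h to convert from UTC-2).
Freya in UTC: 09:00-11:55, 12:10-13:30, 14:15-17:00 (subtract 7h to convert from UTC+7).
Kira ∩ Quinn: 09:55-13:00, 14:10-17:00.
Kira ∩ Quinn ∩ Esperanza: 09:55-13:00, 15:40-17:00.
Kira ∩ Quinn ∩ Esperanza ∩ Carol: 10:15-13:00, 15:40-16:30.
Kira ∩ Quinn ∩ Esperanza ∩ Carol ∩ Freya: 10:15-11:55, 12:10-13:00, 15:40-16:30.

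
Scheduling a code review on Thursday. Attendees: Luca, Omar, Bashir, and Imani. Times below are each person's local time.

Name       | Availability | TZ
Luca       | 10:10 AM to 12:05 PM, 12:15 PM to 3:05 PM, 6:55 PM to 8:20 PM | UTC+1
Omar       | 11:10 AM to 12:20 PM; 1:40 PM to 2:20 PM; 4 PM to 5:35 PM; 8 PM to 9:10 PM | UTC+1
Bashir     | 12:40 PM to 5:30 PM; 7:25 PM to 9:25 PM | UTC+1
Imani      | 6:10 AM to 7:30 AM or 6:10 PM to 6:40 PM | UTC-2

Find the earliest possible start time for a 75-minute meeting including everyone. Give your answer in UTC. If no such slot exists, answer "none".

Luca in UTC: 09:10-11:05, 11:15-14:05, 17:55-19:20 (subtract 1h to convert from UTC+1).
Omar in UTC: 10:10-11:20, 12:40-13:20, 15:00-16:35, 19:00-20:10 (subtract 1h to convert from UTC+1).
Bashir in UTC: 11:40-16:30, 18:25-20:25 (subtract 1h to convert from UTC+1).
Imani in UTC: 08:10-09:30, 20:10-20:40 (add 2h to convert from UTC-2).
Luca ∩ Omar: 10:10-11:05, 11:15-11:20, 12:40-13:20, 19:00-19:20.
Luca ∩ Omar ∩ Bashir: 12:40-13:20, 19:00-19:20.
Luca ∩ Omar ∩ Bashir ∩ Imani: ∅.
There is no time when everyone is free.
No common window is at least 75 minutes long.

none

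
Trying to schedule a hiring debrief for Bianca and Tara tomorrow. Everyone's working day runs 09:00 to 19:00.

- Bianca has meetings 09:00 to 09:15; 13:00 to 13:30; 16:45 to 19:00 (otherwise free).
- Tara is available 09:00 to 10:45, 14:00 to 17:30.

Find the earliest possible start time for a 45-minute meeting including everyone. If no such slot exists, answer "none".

Bianca free: 09:15-13:00, 13:30-16:45 (invert busy blocks within the working day).
Tara free: 09:00-10:45, 14:00-17:30.
Bianca ∩ Tara: 09:15-10:45, 14:00-16:45.
Those are the intersection windows.
The first common window of at least 45 minutes is 09:15-10:45, so the earliest start is 09:15.

09:15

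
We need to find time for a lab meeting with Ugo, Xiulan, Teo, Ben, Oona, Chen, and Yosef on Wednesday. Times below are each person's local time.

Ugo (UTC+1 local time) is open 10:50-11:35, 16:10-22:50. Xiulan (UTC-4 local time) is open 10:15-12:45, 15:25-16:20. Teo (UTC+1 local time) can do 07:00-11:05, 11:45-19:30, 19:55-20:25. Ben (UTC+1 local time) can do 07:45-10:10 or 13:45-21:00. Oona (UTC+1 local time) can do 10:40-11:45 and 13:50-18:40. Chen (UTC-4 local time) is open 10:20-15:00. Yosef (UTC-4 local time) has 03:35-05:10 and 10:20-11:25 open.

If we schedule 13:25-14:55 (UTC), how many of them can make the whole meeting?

Ugo in UTC: 09:50-10:35, 15:10-21:50 (subtract 1h to convert from UTC+1).
Xiulan in UTC: 14:15-16:45, 19:25-20:20 (add 4h to convert from UTC-4).
Teo in UTC: 06:00-10:05, 10:45-18:30, 18:55-19:25 (subtract 1h to convert from UTC+1).
Ben in UTC: 06:45-09:10, 12:45-20:00 (subtract 1h to convert from UTC+1).
Oona in UTC: 09:40-10:45, 12:50-17:40 (subtract 1h to convert from UTC+1).
Chen in UTC: 14:20-19:00 (add 4h to convert from UTC-4).
Yosef in UTC: 07:35-09:10, 14:20-15:25 (add 4h to convert from UTC-4).
Teo, Ben, and Oona can make the full 13:25-14:55 slot — that's 3.

3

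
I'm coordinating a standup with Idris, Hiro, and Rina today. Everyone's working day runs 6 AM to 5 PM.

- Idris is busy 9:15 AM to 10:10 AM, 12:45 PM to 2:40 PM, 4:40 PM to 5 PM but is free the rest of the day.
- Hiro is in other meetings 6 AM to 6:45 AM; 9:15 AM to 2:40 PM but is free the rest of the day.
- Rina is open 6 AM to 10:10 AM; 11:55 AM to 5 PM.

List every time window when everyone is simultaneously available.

Idris free: 06:00-09:15, 10:10-12:45, 14:40-16:40 (invert busy blocks within the working day).
Hiro free: 06:45-09:15, 14:40-17:00 (invert busy blocks within the working day).
Rina free: 06:00-10:10, 11:55-17:00.
Idris ∩ Hiro: 06:45-09:15, 14:40-16:40.
Idris ∩ Hiro ∩ Rina: 06:45-09:15, 14:40-16:40.

06:45-09:15, 14:40-16:40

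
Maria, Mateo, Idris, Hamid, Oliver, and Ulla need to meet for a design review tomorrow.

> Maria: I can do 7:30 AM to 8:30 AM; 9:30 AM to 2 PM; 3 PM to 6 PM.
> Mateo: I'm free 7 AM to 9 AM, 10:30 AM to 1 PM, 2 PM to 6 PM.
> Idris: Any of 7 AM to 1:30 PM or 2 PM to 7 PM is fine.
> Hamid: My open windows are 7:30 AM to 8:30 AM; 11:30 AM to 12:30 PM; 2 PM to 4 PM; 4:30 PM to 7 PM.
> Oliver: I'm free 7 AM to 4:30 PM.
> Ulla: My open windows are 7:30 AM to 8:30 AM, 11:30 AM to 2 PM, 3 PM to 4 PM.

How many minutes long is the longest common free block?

Maria ∩ Mateo: 07:30-08:30, 10:30-13:00, 15:00-18:00.
Maria ∩ Mateo ∩ Idris: 07:30-08:30, 10:30-13:00, 15:00-18:00.
Maria ∩ Mateo ∩ Idris ∩ Hamid: 07:30-08:30, 11:30-12:30, 15:00-16:00, 16:30-18:00.
Maria ∩ Mateo ∩ Idris ∩ Hamid ∩ Oliver: 07:30-08:30, 11:30-12:30, 15:00-16:00.
Maria ∩ Mateo ∩ Idris ∩ Hamid ∩ Oliver ∩ Ulla: 07:30-08:30, 11:30-12:30, 15:00-16:00.
The longest is 07:30-08:30 at 60 minutes.

60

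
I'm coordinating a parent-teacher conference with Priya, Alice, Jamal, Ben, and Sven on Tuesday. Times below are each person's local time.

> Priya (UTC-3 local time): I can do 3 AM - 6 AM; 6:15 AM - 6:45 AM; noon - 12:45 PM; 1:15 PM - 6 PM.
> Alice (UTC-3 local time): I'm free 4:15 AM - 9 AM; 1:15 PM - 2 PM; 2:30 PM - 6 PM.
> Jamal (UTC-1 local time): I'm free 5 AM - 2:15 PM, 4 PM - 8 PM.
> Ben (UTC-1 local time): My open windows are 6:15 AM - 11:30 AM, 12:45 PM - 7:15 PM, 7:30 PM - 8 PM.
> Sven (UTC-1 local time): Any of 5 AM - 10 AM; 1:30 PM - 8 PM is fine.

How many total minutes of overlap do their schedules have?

330

Priya in UTC: 06:00-09:00, 09:15-09:45, 15:00-15:45, 16:15-21:00 (add 3h to convert from UTC-3).
Alice in UTC: 07:15-12:00, 16:15-17:00, 17:30-21:00 (add 3h to convert from UTC-3).
Jamal in UTC: 06:00-15:15, 17:00-21:00 (add 1h to convert from UTC-1).
Ben in UTC: 07:15-12:30, 13:45-20:15, 20:30-21:00 (add 1h to convert from UTC-1).
Sven in UTC: 06:00-11:00, 14:30-21:00 (add 1h to convert from UTC-1).
Priya ∩ Alice: 07:15-09:00, 09:15-09:45, 16:15-17:00, 17:30-21:00.
Priya ∩ Alice ∩ Jamal: 07:15-09:00, 09:15-09:45, 17:30-21:00.
Priya ∩ Alice ∩ Jamal ∩ Ben: 07:15-09:00, 09:15-09:45, 17:30-20:15, 20:30-21:00.
Priya ∩ Alice ∩ Jamal ∩ Ben ∩ Sven: 07:15-09:00, 09:15-09:45, 17:30-20:15, 20:30-21:00.
Summing the common windows: 105 + 30 + 165 + 30 = 330 minutes.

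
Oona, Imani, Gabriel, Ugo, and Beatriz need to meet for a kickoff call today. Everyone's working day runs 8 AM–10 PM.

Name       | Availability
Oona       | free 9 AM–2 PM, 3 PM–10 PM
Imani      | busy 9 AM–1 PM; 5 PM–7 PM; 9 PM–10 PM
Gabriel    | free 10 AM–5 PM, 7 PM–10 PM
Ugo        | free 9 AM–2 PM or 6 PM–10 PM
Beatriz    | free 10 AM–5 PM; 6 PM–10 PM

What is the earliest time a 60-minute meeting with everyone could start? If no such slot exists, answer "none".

13:00

Oona free: 09:00-14:00, 15:00-22:00.
Imani free: 08:00-09:00, 13:00-17:00, 19:00-21:00 (invert busy blocks within the working day).
Gabriel free: 10:00-17:00, 19:00-22:00.
Ugo free: 09:00-14:00, 18:00-22:00.
Beatriz free: 10:00-17:00, 18:00-22:00.
Oona ∩ Imani: 13:00-14:00, 15:00-17:00, 19:00-21:00.
Oona ∩ Imani ∩ Gabriel: 13:00-14:00, 15:00-17:00, 19:00-21:00.
Oona ∩ Imani ∩ Gabriel ∩ Ugo: 13:00-14:00, 19:00-21:00.
Oona ∩ Imani ∩ Gabriel ∩ Ugo ∩ Beatriz: 13:00-14:00, 19:00-21:00.
The first common window of at least 60 minutes is 13:00-14:00, so the earliest start is 13:00.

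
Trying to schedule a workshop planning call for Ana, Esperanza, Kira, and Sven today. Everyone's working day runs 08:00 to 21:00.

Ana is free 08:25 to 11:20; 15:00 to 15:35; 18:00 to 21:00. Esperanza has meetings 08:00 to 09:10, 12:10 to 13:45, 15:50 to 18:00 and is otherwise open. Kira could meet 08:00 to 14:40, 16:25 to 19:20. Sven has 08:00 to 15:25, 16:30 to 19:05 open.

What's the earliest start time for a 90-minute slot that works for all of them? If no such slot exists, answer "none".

09:10

Ana free: 08:25-11:20, 15:00-15:35, 18:00-21:00.
Esperanza free: 09:10-12:10, 13:45-15:50, 18:00-21:00 (invert busy blocks within the working day).
Kira free: 08:00-14:40, 16:25-19:20.
Sven free: 08:00-15:25, 16:30-19:05.
Ana ∩ Esperanza: 09:10-11:20, 15:00-15:35, 18:00-21:00.
Ana ∩ Esperanza ∩ Kira: 09:10-11:20, 18:00-19:20.
Ana ∩ Esperanza ∩ Kira ∩ Sven: 09:10-11:20, 18:00-19:05.
Those are the intersection windows.
The first common window of at least 90 minutes is 09:10-11:20, so the earliest start is 09:10.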